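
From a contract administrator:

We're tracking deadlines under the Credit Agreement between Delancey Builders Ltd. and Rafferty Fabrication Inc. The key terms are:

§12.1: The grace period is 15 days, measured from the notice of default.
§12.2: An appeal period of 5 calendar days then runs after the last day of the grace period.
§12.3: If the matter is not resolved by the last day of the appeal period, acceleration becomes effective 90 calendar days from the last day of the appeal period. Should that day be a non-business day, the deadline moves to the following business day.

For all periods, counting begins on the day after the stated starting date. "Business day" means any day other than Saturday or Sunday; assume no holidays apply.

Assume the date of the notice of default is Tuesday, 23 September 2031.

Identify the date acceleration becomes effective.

Adding 15 calendar days to 23 September 2031 gives 8 October 2031, which is the last day of the grace period.
The last day of the appeal period: 5 calendar days after 8 October 2031 is 13 October 2031.
The date acceleration becomes effective: 90 calendar days after 13 October 2031 is 11 January 2032. That falls on a Sunday, so it rolls to the next business day, Monday, 12 January 2032.

12 January 2032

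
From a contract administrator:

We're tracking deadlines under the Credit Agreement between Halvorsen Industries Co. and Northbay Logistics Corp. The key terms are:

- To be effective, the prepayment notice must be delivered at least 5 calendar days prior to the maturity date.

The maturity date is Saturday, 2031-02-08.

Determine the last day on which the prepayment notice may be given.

2031-02-08 minus 5 days is 2031-02-03.

2031-02-03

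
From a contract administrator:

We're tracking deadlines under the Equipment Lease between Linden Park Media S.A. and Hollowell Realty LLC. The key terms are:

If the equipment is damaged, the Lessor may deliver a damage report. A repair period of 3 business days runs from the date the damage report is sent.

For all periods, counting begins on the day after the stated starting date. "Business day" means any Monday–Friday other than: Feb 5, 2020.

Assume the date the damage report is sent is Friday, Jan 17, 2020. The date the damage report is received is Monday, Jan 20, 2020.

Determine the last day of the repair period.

Jan 22, 2020

The last day of the repair period: counting 3 business days from Friday, Jan 17, 2020 (Jan 20, Jan 21, Jan 22, skipping weekends) reaches Wednesday, Jan 22, 2020.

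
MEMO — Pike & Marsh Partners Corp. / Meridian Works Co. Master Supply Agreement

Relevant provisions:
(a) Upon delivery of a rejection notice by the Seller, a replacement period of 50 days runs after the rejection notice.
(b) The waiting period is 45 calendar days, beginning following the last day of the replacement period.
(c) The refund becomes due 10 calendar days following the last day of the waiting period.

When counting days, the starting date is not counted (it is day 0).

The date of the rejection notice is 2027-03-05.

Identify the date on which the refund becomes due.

Adding 50 calendar days to 2027-03-05 gives 2027-04-24, which is the last day of the replacement period.
The last day of the waiting period: 2027-04-24 + 45 days = 2027-06-08.
Adding 10 calendar days to 2027-06-08 gives 2027-06-18, which is the date on which the refund becomes due.

2027-06-18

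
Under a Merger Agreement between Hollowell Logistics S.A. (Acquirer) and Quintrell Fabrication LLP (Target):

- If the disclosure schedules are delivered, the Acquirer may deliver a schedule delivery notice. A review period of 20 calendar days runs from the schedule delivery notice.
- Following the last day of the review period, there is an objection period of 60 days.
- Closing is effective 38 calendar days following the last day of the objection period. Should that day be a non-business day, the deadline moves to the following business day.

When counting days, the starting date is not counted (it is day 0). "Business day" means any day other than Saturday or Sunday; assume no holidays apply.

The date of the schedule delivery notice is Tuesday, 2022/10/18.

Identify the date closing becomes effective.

2023/02/13

The last day of the review period: 2022/10/18 + 20 days = 2022/11/07.
The last day of the objection period: 2022/11/07 + 60 days = 2023/01/06.
Adding 38 calendar days to 2023/01/06 gives 2023/02/13, which is the date closing becomes effective. 2023/02/13 is a Monday, so no roll-forward applies.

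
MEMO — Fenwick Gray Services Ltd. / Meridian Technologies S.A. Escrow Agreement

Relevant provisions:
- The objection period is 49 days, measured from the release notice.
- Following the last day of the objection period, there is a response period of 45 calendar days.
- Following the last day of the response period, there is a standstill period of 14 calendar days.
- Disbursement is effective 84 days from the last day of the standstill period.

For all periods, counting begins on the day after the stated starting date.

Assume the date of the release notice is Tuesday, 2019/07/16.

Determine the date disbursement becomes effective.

The last day of the objection period: 49 calendar days after 2019/07/16 is 2019/09/03.
The last day of the response period: 2019/09/03 + 45 days = 2019/10/18.
The last day of the standstill period: 2019/10/18 + 14 days = 2019/11/01.
The date disbursement becomes effective: 84 calendar days after 2019/11/01 is 2020/01/24.

2020/01/24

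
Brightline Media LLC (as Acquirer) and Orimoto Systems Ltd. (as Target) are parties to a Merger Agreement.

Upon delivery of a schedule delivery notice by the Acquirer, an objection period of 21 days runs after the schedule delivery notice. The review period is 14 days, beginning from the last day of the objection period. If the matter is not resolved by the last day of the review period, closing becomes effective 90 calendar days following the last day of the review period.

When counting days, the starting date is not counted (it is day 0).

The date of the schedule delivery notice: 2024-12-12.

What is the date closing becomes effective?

The last day of the objection period: 2024-12-12 + 21 days = 2025-01-02.
Adding 14 calendar days to 2025-01-02 gives 2025-01-16, which is the last day of the review period.
The date closing becomes effective: 2025-01-16 + 90 days = 2025-04-16.

2025-04-16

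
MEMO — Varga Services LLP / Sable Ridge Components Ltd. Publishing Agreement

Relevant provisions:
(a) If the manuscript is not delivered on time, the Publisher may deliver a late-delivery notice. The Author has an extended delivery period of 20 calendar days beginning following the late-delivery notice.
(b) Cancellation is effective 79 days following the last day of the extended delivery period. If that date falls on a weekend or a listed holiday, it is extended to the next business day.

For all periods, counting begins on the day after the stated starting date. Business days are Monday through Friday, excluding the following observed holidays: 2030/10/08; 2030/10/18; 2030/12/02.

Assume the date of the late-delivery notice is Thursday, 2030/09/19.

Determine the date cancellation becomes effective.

2030/12/27

Adding 20 calendar days to 2030/09/19 gives 2030/10/09, which is the last day of the extended delivery period.
The date cancellation becomes effective: 2030/10/09 + 79 days = 2030/12/27. 2030/12/27 is a Friday and is not a listed holiday, so no roll-forward applies.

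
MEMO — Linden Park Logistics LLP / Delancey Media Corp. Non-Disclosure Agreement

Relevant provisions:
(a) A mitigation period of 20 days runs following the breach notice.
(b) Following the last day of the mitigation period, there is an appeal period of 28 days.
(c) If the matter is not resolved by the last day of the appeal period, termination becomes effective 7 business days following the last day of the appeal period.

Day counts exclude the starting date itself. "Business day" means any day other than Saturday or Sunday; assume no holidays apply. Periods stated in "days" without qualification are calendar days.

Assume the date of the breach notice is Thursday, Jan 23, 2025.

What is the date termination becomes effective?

The last day of the mitigation period: 20 calendar days after Jan 23, 2025 is Feb 12, 2025.
The last day of the appeal period: 28 calendar days after Feb 12, 2025 is Mar 12, 2025.
The date termination becomes effective: counting 7 business days from Wednesday, Mar 12, 2025 (Mar 13, Mar 14, Mar 17, Mar 18, Mar 19, Mar 20, Mar 21, skipping weekends) reaches Friday, Mar 21, 2025.

Mar 21, 2025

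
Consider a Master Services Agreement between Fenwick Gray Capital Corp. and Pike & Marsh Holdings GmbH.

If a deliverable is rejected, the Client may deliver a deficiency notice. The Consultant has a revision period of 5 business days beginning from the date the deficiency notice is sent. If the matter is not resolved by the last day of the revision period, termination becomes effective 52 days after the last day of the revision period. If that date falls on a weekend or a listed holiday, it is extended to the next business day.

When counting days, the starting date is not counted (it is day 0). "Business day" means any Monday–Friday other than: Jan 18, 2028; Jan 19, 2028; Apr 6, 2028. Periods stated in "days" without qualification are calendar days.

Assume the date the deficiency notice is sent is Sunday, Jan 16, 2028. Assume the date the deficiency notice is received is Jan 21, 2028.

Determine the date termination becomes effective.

The last day of the revision period: counting 5 business days from Sunday, Jan 16, 2028 (Jan 17, Jan 20, Jan 21, Jan 24, Jan 25, skipping weekends and the listed holidays on Jan 18, Jan 19) reaches Tuesday, Jan 25, 2028.
Adding 52 calendar days to Jan 25, 2028 gives Mar 17, 2028, which is the date termination becomes effective. Mar 17, 2028 is a Friday and is not a listed holiday, so no roll-forward applies.

Mar 17, 2028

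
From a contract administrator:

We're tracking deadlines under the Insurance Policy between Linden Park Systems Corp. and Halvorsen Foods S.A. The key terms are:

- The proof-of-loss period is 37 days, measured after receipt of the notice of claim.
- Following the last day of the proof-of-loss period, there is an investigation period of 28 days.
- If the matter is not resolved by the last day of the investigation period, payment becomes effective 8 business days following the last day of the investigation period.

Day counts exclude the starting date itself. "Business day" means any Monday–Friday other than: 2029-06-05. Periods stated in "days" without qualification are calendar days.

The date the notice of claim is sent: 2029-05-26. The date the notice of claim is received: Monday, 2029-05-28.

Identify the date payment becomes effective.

2029-08-13

Adding 37 calendar days to 2029-05-28 gives 2029-07-04, which is the last day of the proof-of-loss period.
The last day of the investigation period: 2029-07-04 + 28 days = 2029-08-01.
The date payment becomes effective: 8 business days after Wednesday, 2029-08-01, skipping weekends — Aug 2, Aug 3, Aug 6, Aug 7, Aug 8, Aug 9, Aug 10, Aug 13 — lands on Monday, 2029-08-13.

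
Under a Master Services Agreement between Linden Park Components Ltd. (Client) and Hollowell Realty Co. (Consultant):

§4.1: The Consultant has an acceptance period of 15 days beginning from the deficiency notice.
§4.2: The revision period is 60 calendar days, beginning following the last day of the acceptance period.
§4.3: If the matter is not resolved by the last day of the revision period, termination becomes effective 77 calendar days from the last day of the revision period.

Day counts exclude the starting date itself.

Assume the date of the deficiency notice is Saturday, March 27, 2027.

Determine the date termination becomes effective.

August 26, 2027

The last day of the acceptance period: March 27, 2027 + 15 days = April 11, 2027.
The last day of the revision period: 60 calendar days after April 11, 2027 is June 10, 2027.
The date termination becomes effective: 77 calendar days after June 10, 2027 is August 26, 2027.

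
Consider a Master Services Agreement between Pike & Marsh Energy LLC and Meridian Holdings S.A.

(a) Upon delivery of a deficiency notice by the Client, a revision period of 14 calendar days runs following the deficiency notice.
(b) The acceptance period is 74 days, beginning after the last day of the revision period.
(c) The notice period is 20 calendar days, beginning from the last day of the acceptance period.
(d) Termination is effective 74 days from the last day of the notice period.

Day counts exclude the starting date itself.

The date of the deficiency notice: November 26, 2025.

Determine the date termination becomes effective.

Adding 14 calendar days to November 26, 2025 gives December 10, 2025, which is the last day of the revision period.
The last day of the acceptance period: 74 calendar days after December 10, 2025 is February 22, 2026.
Adding 20 calendar days to February 22, 2026 gives March 14, 2026, which is the last day of the notice period.
Adding 74 calendar days to March 14, 2026 gives May 27, 2026, which is the date termination becomes effective.

May 27, 2026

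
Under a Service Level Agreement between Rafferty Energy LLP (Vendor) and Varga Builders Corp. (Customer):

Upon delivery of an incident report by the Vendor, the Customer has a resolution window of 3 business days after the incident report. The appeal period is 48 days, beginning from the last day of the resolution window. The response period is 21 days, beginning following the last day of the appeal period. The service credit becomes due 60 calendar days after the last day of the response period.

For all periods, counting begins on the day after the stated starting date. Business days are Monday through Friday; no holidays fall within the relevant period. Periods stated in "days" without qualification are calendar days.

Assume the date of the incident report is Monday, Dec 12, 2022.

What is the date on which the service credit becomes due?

Apr 23, 2023

The last day of the resolution window: 3 business days after Monday, Dec 12, 2022, skipping weekends — Dec 13, Dec 14, Dec 15 — lands on Thursday, Dec 15, 2022.
Adding 48 calendar days to Dec 15, 2022 gives Feb 1, 2023, which is the last day of the appeal period.
The last day of the response period: Feb 1, 2023 + 21 days = Feb 22, 2023.
Adding 60 calendar days to Feb 22, 2023 gives Apr 23, 2023, which is the date on which the service credit becomes due.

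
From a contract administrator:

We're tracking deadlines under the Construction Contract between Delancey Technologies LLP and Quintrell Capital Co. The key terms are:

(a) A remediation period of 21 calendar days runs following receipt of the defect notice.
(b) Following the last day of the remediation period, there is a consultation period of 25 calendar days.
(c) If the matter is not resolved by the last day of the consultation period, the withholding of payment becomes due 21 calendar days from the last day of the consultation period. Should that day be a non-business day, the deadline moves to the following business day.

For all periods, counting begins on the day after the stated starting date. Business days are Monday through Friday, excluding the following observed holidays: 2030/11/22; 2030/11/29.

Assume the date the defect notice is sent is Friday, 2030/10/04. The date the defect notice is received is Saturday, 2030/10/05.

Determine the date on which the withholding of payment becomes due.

Adding 21 calendar days to 2030/10/05 gives 2030/10/26, which is the last day of the remediation period.
The last day of the consultation period: 2030/10/26 + 25 days = 2030/11/20.
Adding 21 calendar days to 2030/11/20 gives 2030/12/11, which is the date on which the withholding of payment becomes due. 2030/12/11 is a Wednesday and is not a listed holiday, so no roll-forward applies.

2030/12/11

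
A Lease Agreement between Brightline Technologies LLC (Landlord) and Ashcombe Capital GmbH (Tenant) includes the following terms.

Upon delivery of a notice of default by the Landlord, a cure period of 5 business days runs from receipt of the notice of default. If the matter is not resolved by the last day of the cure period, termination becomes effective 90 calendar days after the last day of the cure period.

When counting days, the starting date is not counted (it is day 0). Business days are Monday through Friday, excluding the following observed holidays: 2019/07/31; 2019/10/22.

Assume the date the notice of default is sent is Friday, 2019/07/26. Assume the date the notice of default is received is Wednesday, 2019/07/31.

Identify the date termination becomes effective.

The last day of the cure period: 5 business days after Wednesday, 2019/07/31, skipping weekends — Aug 1, Aug 2, Aug 5, Aug 6, Aug 7 — lands on Wednesday, 2019/08/07.
Adding 90 calendar days to 2019/08/07 gives 2019/11/05, which is the date termination becomes effective.

2019/11/05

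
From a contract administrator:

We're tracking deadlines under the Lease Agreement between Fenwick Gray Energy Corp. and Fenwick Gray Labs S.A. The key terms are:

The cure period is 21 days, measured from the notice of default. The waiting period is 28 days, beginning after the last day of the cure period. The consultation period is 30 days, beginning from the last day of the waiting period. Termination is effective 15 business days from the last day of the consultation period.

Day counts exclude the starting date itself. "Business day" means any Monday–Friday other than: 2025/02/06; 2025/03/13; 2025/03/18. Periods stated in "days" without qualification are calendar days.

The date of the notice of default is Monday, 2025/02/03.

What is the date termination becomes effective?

2025/05/14

The last day of the cure period: 21 calendar days after 2025/02/03 is 2025/02/24.
The last day of the waiting period: 28 calendar days after 2025/02/24 is 2025/03/24.
The last day of the consultation period: 30 calendar days after 2025/03/24 is 2025/04/23.
The date termination becomes effective: 15 business days after Wednesday, 2025/04/23, skipping weekends — Apr 24, Apr 25, Apr 28, Apr 29, …, May 12, May 13, May 14 — lands on Wednesday, 2025/05/14.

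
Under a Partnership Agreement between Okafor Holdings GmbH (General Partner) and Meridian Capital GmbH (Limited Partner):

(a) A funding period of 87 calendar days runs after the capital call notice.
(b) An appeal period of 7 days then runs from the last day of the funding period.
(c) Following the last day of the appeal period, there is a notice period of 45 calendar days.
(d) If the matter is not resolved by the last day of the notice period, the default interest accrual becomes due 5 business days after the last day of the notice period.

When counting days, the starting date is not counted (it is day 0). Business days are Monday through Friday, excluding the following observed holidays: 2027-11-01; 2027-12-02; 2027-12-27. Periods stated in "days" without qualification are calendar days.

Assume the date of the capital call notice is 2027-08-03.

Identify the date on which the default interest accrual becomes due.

2027-12-28

Adding 87 calendar days to 2027-08-03 gives 2027-10-29, which is the last day of the funding period.
Adding 7 calendar days to 2027-10-29 gives 2027-11-05, which is the last day of the appeal period.
Adding 45 calendar days to 2027-11-05 gives 2027-12-20, which is the last day of the notice period.
The date on which the default interest accrual becomes due: counting 5 business days from Monday, 2027-12-20 (Dec 21, Dec 22, Dec 23, Dec 24, Dec 28, skipping weekends and the listed holiday on Dec 27) reaches Tuesday, 2027-12-28.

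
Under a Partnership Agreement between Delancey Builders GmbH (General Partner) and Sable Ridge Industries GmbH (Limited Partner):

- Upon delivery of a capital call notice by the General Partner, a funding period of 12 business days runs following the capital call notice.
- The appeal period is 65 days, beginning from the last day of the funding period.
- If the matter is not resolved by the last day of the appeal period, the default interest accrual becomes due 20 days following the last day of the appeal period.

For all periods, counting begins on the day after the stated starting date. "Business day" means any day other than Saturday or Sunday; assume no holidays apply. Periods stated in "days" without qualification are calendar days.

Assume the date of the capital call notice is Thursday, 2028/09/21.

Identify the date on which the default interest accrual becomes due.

2029/01/02

The last day of the funding period: counting 12 business days from Thursday, 2028/09/21 (Sep 22, Sep 25, Sep 26, Sep 27, …, Oct 5, Oct 6, Oct 9, skipping weekends) reaches Monday, 2028/10/09.
The last day of the appeal period: 2028/10/09 + 65 days = 2028/12/13.
The date on which the default interest accrual becomes due: 20 calendar days after 2028/12/13 is 2029/01/02.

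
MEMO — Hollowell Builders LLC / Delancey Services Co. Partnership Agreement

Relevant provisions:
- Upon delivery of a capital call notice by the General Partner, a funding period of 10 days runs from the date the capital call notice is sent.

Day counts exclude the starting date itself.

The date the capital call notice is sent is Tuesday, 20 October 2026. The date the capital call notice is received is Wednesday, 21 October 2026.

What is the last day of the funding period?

Adding 10 calendar days to 20 October 2026 gives 30 October 2026, which is the last day of the funding period.

30 October 2026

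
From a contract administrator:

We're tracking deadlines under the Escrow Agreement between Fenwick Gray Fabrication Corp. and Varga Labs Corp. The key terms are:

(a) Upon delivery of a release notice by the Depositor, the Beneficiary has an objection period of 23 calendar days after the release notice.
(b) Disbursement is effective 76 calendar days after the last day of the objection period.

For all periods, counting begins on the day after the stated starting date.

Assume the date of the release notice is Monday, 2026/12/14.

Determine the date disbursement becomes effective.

2027/03/23

Adding 23 calendar days to 2026/12/14 gives 2027/01/06, which is the last day of the objection period.
The date disbursement becomes effective: 2027/01/06 + 76 days = 2027/03/23.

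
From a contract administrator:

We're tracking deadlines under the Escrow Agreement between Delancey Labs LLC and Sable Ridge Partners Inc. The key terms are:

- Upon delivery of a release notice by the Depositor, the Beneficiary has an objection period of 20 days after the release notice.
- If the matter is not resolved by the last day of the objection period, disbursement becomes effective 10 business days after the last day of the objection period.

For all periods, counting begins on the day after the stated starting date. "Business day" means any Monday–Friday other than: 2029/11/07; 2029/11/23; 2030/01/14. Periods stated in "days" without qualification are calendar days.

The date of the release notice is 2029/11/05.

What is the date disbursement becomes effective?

2029/12/07

The last day of the objection period: 20 calendar days after 2029/11/05 is 2029/11/25.
The date disbursement becomes effective: counting 10 business days from Sunday, 2029/11/25 (Nov 26, Nov 27, Nov 28, Nov 29, Nov 30, Dec 3, Dec 4, Dec 5, Dec 6, Dec 7, skipping weekends) reaches Friday, 2029/12/07.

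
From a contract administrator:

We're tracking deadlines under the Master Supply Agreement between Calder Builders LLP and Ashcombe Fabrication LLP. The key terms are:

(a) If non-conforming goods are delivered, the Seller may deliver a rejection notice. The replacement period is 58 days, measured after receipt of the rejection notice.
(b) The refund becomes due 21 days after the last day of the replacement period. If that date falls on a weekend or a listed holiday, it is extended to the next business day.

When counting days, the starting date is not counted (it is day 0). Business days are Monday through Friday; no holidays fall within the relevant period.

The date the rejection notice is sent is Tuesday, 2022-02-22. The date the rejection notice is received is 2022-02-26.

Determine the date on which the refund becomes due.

The last day of the replacement period: 58 calendar days after 2022-02-26 is 2022-04-25.
The date on which the refund becomes due: 21 calendar days after 2022-04-25 is 2022-05-16. 2022-05-16 is a Monday, so no roll-forward applies.

2022-05-16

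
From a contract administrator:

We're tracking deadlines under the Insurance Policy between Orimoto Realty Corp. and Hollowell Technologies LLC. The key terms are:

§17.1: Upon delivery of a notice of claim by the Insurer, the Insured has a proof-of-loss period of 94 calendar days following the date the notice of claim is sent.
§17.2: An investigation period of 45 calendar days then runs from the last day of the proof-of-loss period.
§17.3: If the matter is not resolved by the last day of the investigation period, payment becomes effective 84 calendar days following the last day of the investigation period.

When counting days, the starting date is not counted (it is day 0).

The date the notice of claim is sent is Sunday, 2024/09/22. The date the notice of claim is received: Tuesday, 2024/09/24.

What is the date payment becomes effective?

2025/05/03

The last day of the proof-of-loss period: 94 calendar days after 2024/09/22 is 2024/12/25.
The last day of the investigation period: 2024/12/25 + 45 days = 2025/02/08.
The date payment becomes effective: 84 calendar days after 2025/02/08 is 2025/05/03.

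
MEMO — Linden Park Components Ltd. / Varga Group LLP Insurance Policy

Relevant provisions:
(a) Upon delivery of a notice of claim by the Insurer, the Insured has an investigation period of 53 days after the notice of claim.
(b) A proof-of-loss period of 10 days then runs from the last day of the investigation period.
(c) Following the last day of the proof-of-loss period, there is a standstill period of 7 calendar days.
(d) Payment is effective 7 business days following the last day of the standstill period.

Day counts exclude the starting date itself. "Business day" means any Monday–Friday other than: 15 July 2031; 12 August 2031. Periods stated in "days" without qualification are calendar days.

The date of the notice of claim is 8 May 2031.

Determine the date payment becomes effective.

Adding 53 calendar days to 8 May 2031 gives 30 June 2031, which is the last day of the investigation period.
The last day of the proof-of-loss period: 10 calendar days after 30 June 2031 is 10 July 2031.
The last day of the standstill period: 10 July 2031 + 7 days = 17 July 2031.
The date payment becomes effective: counting 7 business days from Thursday, 17 July 2031 (Jul 18, Jul 21, Jul 22, Jul 23, Jul 24, Jul 25, Jul 28, skipping weekends) reaches Monday, 28 July 2031.

28 July 2031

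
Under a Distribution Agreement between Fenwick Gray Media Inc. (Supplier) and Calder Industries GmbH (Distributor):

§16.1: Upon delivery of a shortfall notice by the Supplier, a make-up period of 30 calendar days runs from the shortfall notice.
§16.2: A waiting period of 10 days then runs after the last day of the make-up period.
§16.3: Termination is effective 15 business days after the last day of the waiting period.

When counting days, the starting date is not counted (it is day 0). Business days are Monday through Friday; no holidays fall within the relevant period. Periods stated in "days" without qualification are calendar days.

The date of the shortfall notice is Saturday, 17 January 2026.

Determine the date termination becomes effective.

Adding 30 calendar days to 17 January 2026 gives 16 February 2026, which is the last day of the make-up period.
Adding 10 calendar days to 16 February 2026 gives 26 February 2026, which is the last day of the waiting period.
From Thursday, 26 February 2026, 15 business days (Feb 27, Mar 2, Mar 3, Mar 4, …, Mar 17, Mar 18, Mar 19, skipping weekends) brings us to Thursday, 19 March 2026, which is the date termination becomes effective.

19 March 2026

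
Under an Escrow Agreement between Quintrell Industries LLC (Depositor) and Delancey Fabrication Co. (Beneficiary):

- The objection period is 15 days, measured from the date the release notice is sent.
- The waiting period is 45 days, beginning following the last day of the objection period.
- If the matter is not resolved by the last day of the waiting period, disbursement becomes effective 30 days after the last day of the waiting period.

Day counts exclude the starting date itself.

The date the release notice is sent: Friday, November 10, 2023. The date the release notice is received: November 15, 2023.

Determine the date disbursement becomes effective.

The last day of the objection period: 15 calendar days after November 10, 2023 is November 25, 2023.
The last day of the waiting period: 45 calendar days after November 25, 2023 is January 9, 2024.
The date disbursement becomes effective: January 9, 2024 + 30 days = February 8, 2024.

February 8, 2024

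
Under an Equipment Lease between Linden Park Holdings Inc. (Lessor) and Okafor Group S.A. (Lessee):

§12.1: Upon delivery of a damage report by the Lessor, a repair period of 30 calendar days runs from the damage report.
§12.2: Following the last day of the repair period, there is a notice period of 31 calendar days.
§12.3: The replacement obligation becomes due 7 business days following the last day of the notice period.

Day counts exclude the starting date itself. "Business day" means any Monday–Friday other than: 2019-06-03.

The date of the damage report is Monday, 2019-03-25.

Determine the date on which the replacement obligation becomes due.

The last day of the repair period: 2019-03-25 + 30 days = 2019-04-24.
Adding 31 calendar days to 2019-04-24 gives 2019-05-25, which is the last day of the notice period.
From Saturday, 2019-05-25, 7 business days (May 27, May 28, May 29, May 30, May 31, Jun 4, Jun 5, skipping weekends and the listed holiday on Jun 3) brings us to Wednesday, 2019-06-05, which is the date on which the replacement obligation becomes due.

2019-06-05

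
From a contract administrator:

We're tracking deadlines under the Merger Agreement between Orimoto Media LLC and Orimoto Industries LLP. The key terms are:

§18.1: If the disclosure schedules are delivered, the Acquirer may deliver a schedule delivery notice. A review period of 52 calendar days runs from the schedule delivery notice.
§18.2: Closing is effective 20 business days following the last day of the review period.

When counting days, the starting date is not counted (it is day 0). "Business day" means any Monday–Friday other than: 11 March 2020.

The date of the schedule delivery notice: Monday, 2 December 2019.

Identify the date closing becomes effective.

The last day of the review period: 2 December 2019 + 52 days = 23 January 2020.
The date closing becomes effective: 20 business days after Thursday, 23 January 2020, skipping weekends — Jan 24, Jan 27, Jan 28, Jan 29, …, Feb 18, Feb 19, Feb 20 — lands on Thursday, 20 February 2020.

20 February 2020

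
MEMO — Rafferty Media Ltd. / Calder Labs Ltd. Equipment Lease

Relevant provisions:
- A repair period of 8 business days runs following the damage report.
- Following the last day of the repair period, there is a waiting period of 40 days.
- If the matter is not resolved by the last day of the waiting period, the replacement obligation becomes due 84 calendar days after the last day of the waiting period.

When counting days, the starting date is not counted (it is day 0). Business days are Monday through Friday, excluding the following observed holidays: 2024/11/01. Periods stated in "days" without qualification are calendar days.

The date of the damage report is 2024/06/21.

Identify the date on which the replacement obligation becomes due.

2024/11/04

From Friday, 2024/06/21, 8 business days (Jun 24, Jun 25, Jun 26, Jun 27, Jun 28, Jul 1, Jul 2, Jul 3, skipping weekends) brings us to Wednesday, 2024/07/03, which is the last day of the repair period.
The last day of the waiting period: 40 calendar days after 2024/07/03 is 2024/08/12.
Adding 84 calendar days to 2024/08/12 gives 2024/11/04, which is the date on which the replacement obligation becomes due.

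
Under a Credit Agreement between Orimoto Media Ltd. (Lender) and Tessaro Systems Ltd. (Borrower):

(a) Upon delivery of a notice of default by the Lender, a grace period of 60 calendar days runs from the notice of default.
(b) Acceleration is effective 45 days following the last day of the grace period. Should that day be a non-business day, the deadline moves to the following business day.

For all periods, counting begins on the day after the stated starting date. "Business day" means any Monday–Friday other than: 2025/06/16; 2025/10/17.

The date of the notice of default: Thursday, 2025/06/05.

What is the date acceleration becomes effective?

The last day of the grace period: 2025/06/05 + 60 days = 2025/08/04.
Adding 45 calendar days to 2025/08/04 gives 2025/09/18, which is the date acceleration becomes effective. 2025/09/18 is a Thursday and is not a listed holiday, so no roll-forward applies.

2025/09/18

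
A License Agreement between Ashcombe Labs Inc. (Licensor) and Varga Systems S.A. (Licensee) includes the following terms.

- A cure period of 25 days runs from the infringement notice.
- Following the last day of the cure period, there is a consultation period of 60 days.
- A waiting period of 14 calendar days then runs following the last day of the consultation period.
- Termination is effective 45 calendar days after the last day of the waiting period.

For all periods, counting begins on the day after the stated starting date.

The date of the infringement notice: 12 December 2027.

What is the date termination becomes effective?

4 May 2028

Adding 25 calendar days to 12 December 2027 gives 6 January 2028, which is the last day of the cure period.
Adding 60 calendar days to 6 January 2028 gives 6 March 2028, which is the last day of the consultation period.
The last day of the waiting period: 14 calendar days after 6 March 2028 is 20 March 2028.
Adding 45 calendar days to 20 March 2028 gives 4 May 2028, which is the date termination becomes effective.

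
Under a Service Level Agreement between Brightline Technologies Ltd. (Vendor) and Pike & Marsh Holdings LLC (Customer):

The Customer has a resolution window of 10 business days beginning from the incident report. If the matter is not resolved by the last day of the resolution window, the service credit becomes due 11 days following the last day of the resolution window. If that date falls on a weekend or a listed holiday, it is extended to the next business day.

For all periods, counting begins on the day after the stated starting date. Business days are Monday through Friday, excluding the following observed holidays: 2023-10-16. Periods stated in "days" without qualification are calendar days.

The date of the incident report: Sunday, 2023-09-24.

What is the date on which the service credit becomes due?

2023-10-17

The last day of the resolution window: 10 business days after Sunday, 2023-09-24, skipping weekends — Sep 25, Sep 26, Sep 27, Sep 28, Sep 29, Oct 2, Oct 3, Oct 4, Oct 5, Oct 6 — lands on Friday, 2023-10-06.
The date on which the service credit becomes due: 2023-10-06 + 11 days = 2023-10-17. 2023-10-17 is a Tuesday and is not a listed holiday, so no roll-forward applies.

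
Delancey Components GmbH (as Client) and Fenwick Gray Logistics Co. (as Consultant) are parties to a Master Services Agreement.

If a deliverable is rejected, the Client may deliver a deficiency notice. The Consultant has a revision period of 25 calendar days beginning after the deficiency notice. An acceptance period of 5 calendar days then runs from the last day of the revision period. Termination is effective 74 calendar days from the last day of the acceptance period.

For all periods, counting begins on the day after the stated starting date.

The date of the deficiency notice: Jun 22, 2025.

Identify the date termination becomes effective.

Oct 4, 2025

The last day of the revision period: 25 calendar days after Jun 22, 2025 is Jul 17, 2025.
The last day of the acceptance period: 5 calendar days after Jul 17, 2025 is Jul 22, 2025.
The date termination becomes effective: 74 calendar days after Jul 22, 2025 is Oct 4, 2025.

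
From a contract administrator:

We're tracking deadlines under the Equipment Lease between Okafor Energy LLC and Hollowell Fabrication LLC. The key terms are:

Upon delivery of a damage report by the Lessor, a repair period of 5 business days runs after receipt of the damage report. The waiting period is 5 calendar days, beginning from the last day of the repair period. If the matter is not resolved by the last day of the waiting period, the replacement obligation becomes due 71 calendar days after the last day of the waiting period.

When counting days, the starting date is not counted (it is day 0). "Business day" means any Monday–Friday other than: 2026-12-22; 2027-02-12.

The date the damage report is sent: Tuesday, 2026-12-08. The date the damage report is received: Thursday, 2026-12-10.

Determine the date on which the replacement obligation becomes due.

From Thursday, 2026-12-10, 5 business days (Dec 11, Dec 14, Dec 15, Dec 16, Dec 17, skipping weekends) brings us to Thursday, 2026-12-17, which is the last day of the repair period.
The last day of the waiting period: 5 calendar days after 2026-12-17 is 2026-12-22.
The date on which the replacement obligation becomes due: 2026-12-22 + 71 days = 2027-03-03.

2027-03-03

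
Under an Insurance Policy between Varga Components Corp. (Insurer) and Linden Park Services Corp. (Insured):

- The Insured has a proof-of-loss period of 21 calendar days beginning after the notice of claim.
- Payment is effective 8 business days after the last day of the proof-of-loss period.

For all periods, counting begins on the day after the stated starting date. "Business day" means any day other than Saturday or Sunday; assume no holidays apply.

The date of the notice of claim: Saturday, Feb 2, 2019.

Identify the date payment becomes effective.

Mar 6, 2019

The last day of the proof-of-loss period: Feb 2, 2019 + 21 days = Feb 23, 2019.
The date payment becomes effective: counting 8 business days from Saturday, Feb 23, 2019 (Feb 25, Feb 26, Feb 27, Feb 28, Mar 1, Mar 4, Mar 5, Mar 6, skipping weekends) reaches Wednesday, Mar 6, 2019.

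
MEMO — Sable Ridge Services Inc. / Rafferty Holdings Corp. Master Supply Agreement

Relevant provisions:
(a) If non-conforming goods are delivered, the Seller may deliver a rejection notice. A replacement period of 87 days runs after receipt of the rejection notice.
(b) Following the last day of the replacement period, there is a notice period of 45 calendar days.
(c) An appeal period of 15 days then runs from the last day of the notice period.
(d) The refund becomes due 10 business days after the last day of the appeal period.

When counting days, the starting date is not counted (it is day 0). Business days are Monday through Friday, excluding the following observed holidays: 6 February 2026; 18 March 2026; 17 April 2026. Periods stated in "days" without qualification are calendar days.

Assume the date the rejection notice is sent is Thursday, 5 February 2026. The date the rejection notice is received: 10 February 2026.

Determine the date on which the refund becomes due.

The last day of the replacement period: 10 February 2026 + 87 days = 8 May 2026.
The last day of the notice period: 45 calendar days after 8 May 2026 is 22 June 2026.
The last day of the appeal period: 22 June 2026 + 15 days = 7 July 2026.
The date on which the refund becomes due: 10 business days after Tuesday, 7 July 2026, skipping weekends — Jul 8, Jul 9, Jul 10, Jul 13, Jul 14, Jul 15, Jul 16, Jul 17, Jul 20, Jul 21 — lands on Tuesday, 21 July 2026.

21 July 2026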